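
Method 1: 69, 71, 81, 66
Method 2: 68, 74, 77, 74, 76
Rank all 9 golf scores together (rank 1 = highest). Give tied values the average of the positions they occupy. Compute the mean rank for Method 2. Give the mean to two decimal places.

Sorted (descending): 81, 77, 76, 74, 74, 71, 69, 68, 66
The 2 values of 74 occupy positions 4–5 → average rank (4+5)/2 = 4.5.
Method 2 values → pooled ranks: 68→8, 74→4.5, 77→2, 74→4.5, 76→3
Mean rank = (8 + 4.5 + 2 + 4.5 + 3) / 5 = 4.40

4.40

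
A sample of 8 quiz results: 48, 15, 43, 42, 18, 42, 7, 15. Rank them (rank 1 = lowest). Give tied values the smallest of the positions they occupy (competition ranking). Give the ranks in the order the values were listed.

Sorted (ascending): 7, 15, 15, 18, 42, 42, 43, 48
The 2 values of 15 occupy positions 2–3 → each gets rank 2.
The 2 values of 42 occupy positions 5–6 → each gets rank 5.

8, 2, 7, 5, 4, 5, 1, 2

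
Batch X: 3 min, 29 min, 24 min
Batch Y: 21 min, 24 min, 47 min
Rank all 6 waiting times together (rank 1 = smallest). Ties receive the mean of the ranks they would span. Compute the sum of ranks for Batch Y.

Sorted (ascending): 3, 21, 24, 24, 29, 47
The 2 values of 24 occupy positions 3–4 → average rank (3+4)/2 = 3.5.
Batch Y values → pooled ranks: 21→2, 24→3.5, 47→6
Rank sum = 2 + 3.5 + 6 = 11.5

11.5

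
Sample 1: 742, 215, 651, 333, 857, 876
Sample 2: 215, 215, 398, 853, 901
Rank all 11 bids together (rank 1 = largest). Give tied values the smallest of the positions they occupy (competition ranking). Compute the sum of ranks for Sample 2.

30

Sorted (descending): 901, 876, 857, 853, 742, 651, 398, 333, 215, 215, 215
The 3 values of 215 occupy positions 9–11 → each gets rank 9.
Sample 2 values → pooled ranks: 215→9, 215→9, 398→7, 853→4, 901→1
Rank sum = 9 + 9 + 7 + 4 + 1 = 30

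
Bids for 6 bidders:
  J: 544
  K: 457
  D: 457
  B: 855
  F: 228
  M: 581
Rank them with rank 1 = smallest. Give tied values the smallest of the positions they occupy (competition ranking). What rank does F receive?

1

Sorted (ascending): 228, 457, 457, 544, 581, 855
The 2 values of 457 occupy positions 2–3 → each gets rank 2.
F has value 228 → rank 1.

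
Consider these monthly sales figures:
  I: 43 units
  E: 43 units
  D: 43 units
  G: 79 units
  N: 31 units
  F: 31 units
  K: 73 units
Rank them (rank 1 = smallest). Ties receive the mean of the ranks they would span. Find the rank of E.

Sorted (ascending): 31, 31, 43, 43, 43, 73, 79
The 2 values of 31 occupy positions 1–2 → average rank (1+2)/2 = 1.5.
The 3 values of 43 occupy positions 3–5 → average rank 4.
E has value 43 units → rank 4.

4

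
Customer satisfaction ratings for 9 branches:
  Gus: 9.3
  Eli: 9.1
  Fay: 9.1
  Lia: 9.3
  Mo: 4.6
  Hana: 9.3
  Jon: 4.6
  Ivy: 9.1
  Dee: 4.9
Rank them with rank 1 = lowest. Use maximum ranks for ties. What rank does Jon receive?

2

Sorted (ascending): 4.6, 4.6, 4.9, 9.1, 9.1, 9.1, 9.3, 9.3, 9.3
The 2 values of 4.6 occupy positions 1–2 → each gets rank 2.
The 3 values of 9.1 occupy positions 4–6 → each gets rank 6.
The 3 values of 9.3 occupy positions 7–9 → each gets rank 9.
Jon has value 4.6 → rank 2.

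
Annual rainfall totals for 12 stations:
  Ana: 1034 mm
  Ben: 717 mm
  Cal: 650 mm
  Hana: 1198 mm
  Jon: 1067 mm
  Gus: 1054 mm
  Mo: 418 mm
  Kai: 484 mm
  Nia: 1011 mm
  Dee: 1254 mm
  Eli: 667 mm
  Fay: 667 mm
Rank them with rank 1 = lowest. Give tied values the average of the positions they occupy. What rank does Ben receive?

6

Sorted (ascending): 418, 484, 650, 667, 667, 717, 1011, 1034, 1054, 1067, 1198, 1254
The 2 values of 667 occupy positions 4–5 → average rank (4+5)/2 = 4.5.
Ben has value 717 mm → rank 6.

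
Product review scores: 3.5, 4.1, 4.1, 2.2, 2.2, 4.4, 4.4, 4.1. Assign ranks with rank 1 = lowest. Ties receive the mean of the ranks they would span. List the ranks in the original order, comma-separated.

Sorted (ascending): 2.2, 2.2, 3.5, 4.1, 4.1, 4.1, 4.4, 4.4
The 2 values of 2.2 occupy positions 1–2 → average rank (1+2)/2 = 1.5.
The 3 values of 4.1 occupy positions 4–6 → average rank 5.
The 2 values of 4.4 occupy positions 7–8 → average rank (7+8)/2 = 7.5.

3, 5, 5, 1.5, 1.5, 7.5, 7.5, 5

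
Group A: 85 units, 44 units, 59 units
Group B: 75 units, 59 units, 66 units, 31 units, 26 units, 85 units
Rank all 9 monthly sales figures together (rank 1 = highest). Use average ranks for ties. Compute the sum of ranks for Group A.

Sorted (descending): 85, 85, 75, 66, 59, 59, 44, 31, 26
The 2 values of 85 occupy positions 1–2 → average rank (1+2)/2 = 1.5.
The 2 values of 59 occupy positions 5–6 → average rank (5+6)/2 = 5.5.
Group A values → pooled ranks: 85→1.5, 44→7, 59→5.5
Rank sum = 1.5 + 7 + 5.5 = 14

14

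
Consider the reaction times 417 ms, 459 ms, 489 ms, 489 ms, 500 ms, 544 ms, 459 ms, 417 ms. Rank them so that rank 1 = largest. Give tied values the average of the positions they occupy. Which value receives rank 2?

500

Sorted (descending): 544, 500, 489, 489, 459, 459, 417, 417
The 2 values of 489 occupy positions 3–4 → average rank (3+4)/2 = 3.5.
The 2 values of 459 occupy positions 5–6 → average rank (5+6)/2 = 5.5.
The 2 values of 417 occupy positions 7–8 → average rank (7+8)/2 = 7.5.
Rank 2 → value 500.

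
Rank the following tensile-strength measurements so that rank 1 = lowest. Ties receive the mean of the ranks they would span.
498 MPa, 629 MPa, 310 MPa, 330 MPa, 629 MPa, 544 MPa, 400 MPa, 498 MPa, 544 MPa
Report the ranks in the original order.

4.5, 8.5, 1, 2, 8.5, 6.5, 3, 4.5, 6.5

Sorted (ascending): 310, 330, 400, 498, 498, 544, 544, 629, 629
The 2 values of 498 occupy positions 4–5 → average rank (4+5)/2 = 4.5.
The 2 values of 544 occupy positions 6–7 → average rank (6+7)/2 = 6.5.
The 2 values of 629 occupy positions 8–9 → average rank (8+9)/2 = 8.5.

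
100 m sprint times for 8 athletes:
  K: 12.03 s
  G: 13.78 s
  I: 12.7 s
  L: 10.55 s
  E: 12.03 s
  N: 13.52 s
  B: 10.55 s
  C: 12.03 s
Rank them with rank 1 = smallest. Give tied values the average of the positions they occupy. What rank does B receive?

1.5

Sorted (ascending): 10.55, 10.55, 12.03, 12.03, 12.03, 12.7, 13.52, 13.78
The 2 values of 10.55 occupy positions 1–2 → average rank (1+2)/2 = 1.5.
The 3 values of 12.03 occupy positions 3–5 → average rank 4.
B has value 10.55 s → rank 1.5.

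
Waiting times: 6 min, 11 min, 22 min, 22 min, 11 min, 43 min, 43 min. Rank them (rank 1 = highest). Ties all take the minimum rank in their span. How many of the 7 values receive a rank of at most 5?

6

Sorted (descending): 43, 43, 22, 22, 11, 11, 6
The 2 values of 43 occupy positions 1–2 → each gets rank 1.
The 2 values of 22 occupy positions 3–4 → each gets rank 3.
The 2 values of 11 occupy positions 5–6 → each gets rank 5.
Ranks ≤ 5: {1, 1, 3, 3, 5, 5} → 6 values.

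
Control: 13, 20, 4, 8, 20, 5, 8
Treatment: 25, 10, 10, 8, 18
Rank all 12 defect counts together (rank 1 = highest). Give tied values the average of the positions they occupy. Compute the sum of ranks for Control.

51

Sorted (descending): 25, 20, 20, 18, 13, 10, 10, 8, 8, 8, 5, 4
The 2 values of 20 occupy positions 2–3 → average rank (2+3)/2 = 2.5.
The 2 values of 10 occupy positions 6–7 → average rank (6+7)/2 = 6.5.
The 3 values of 8 occupy positions 8–10 → average rank 9.
Control values → pooled ranks: 13→5, 20→2.5, 4→12, 8→9, 20→2.5, 5→11, 8→9
Rank sum = 5 + 2.5 + 12 + 9 + 2.5 + 11 + 9 = 51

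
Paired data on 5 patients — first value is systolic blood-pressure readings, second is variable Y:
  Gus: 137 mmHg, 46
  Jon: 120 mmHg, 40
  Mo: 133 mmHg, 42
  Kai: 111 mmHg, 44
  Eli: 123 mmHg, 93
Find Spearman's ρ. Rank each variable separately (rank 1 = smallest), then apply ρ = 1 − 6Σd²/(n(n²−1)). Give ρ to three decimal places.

0.300

Ranks of variable 1: 5, 2, 4, 1, 3
Ranks of variable 2: 4, 1, 2, 3, 5
d = r₁ − r₂: 1, 1, 2, -2, -2
d²: 1, 1, 4, 4, 4; Σd² = 14
ρ = 1 − 6·14/(5·24) = 1 − 84/120 = 0.300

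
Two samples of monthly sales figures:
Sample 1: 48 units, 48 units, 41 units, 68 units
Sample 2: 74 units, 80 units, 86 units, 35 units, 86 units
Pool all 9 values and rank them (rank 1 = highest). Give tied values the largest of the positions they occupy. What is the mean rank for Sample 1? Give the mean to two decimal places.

6.75

Sorted (descending): 86, 86, 80, 74, 68, 48, 48, 41, 35
The 2 values of 86 occupy positions 1–2 → each gets rank 2.
The 2 values of 48 occupy positions 6–7 → each gets rank 7.
Sample 1 values → pooled ranks: 48→7, 48→7, 41→8, 68→5
Mean rank = (7 + 7 + 8 + 5) / 4 = 6.75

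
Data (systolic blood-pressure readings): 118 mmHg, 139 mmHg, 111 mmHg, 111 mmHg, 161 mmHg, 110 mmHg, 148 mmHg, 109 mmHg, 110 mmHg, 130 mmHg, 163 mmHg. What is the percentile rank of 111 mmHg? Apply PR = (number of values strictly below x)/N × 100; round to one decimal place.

27.3

N = 11.
Strictly below 111: 3. Equal to 111: 2.
PR = 3/11 × 100 = 27.3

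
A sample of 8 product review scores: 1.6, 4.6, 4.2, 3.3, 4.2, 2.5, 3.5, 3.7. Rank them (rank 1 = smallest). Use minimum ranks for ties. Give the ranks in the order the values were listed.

Sorted (ascending): 1.6, 2.5, 3.3, 3.5, 3.7, 4.2, 4.2, 4.6
The 2 values of 4.2 occupy positions 6–7 → each gets rank 6.

1, 8, 6, 3, 6, 2, 4, 5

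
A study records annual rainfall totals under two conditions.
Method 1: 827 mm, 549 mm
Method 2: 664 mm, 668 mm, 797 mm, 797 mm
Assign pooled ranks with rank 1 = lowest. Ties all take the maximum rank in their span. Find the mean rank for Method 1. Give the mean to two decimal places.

3.50

Sorted (ascending): 549, 664, 668, 797, 797, 827
The 2 values of 797 occupy positions 4–5 → each gets rank 5.
Method 1 values → pooled ranks: 827→6, 549→1
Mean rank = (6 + 1) / 2 = 3.50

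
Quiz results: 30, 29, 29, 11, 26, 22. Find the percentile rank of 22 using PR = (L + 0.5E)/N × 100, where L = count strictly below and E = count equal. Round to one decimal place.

N = 6.
Strictly below 22: 1. Equal to 22: 1.
PR = (1 + 0.5·1)/6 × 100 = 25.0

25.0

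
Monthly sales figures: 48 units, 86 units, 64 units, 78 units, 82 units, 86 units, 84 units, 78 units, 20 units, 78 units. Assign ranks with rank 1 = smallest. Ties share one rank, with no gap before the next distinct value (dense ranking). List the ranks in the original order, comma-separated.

Sorted (ascending): 20, 48, 64, 78, 78, 78, 82, 84, 86, 86
The 3 values of 78 share dense rank 4.
The 2 values of 86 share dense rank 7.
Remaining distinct values take the next consecutive integers.

2, 7, 3, 4, 5, 7, 6, 4, 1, 4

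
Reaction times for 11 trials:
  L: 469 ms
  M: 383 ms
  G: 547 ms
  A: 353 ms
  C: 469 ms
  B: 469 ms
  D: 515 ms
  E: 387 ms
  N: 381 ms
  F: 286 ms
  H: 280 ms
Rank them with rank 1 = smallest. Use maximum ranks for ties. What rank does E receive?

6

Sorted (ascending): 280, 286, 353, 381, 383, 387, 469, 469, 469, 515, 547
The 3 values of 469 occupy positions 7–9 → each gets rank 9.
E has value 387 ms → rank 6.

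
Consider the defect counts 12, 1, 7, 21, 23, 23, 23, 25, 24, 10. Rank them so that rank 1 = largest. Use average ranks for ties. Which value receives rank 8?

10

Sorted (descending): 25, 24, 23, 23, 23, 21, 12, 10, 7, 1
The 3 values of 23 occupy positions 3–5 → average rank 4.
Rank 8 → value 10.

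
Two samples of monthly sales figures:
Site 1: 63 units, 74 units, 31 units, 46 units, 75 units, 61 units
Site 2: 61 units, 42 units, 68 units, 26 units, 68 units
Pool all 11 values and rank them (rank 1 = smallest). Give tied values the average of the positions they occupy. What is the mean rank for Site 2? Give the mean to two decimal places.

5.30

Sorted (ascending): 26, 31, 42, 46, 61, 61, 63, 68, 68, 74, 75
The 2 values of 61 occupy positions 5–6 → average rank (5+6)/2 = 5.5.
The 2 values of 68 occupy positions 8–9 → average rank (8+9)/2 = 8.5.
Site 2 values → pooled ranks: 61→5.5, 42→3, 68→8.5, 26→1, 68→8.5
Mean rank = (5.5 + 3 + 8.5 + 1 + 8.5) / 5 = 5.30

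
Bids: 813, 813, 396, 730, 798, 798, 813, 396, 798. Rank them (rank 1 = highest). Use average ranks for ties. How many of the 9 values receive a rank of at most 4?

Sorted (descending): 813, 813, 813, 798, 798, 798, 730, 396, 396
The 3 values of 813 occupy positions 1–3 → average rank 2.
The 3 values of 798 occupy positions 4–6 → average rank 5.
The 2 values of 396 occupy positions 8–9 → average rank (8+9)/2 = 8.5.
Ranks ≤ 4: {2, 2, 2} → 3 values.

3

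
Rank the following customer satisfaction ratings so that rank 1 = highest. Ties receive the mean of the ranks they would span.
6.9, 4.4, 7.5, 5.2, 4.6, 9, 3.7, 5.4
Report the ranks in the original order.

3, 7, 2, 5, 6, 1, 8, 4

Sorted (descending): 9, 7.5, 6.9, 5.4, 5.2, 4.6, 4.4, 3.7
No ties — each value takes its position as its rank.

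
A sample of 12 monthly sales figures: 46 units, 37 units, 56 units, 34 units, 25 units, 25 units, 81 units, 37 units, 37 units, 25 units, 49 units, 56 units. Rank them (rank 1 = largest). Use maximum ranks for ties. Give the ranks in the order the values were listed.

5, 8, 3, 9, 12, 12, 1, 8, 8, 12, 4, 3

Sorted (descending): 81, 56, 56, 49, 46, 37, 37, 37, 34, 25, 25, 25
The 2 values of 56 occupy positions 2–3 → each gets rank 3.
The 3 values of 37 occupy positions 6–8 → each gets rank 8.
The 3 values of 25 occupy positions 10–12 → each gets rank 12.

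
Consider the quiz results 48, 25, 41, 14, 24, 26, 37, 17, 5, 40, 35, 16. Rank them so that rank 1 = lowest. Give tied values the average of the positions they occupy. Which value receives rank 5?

24

Sorted (ascending): 5, 14, 16, 17, 24, 25, 26, 35, 37, 40, 41, 48
No ties — each value takes its position as its rank.
Rank 5 → value 24.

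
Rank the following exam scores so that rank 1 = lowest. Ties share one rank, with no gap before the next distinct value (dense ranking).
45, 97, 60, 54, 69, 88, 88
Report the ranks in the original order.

Sorted (ascending): 45, 54, 60, 69, 88, 88, 97
The 2 values of 88 share dense rank 5.
Remaining distinct values take the next consecutive integers.

1, 6, 3, 2, 4, 5, 5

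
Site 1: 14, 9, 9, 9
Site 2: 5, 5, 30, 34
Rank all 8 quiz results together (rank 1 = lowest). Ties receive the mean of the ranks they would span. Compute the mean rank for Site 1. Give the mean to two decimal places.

4.50

Sorted (ascending): 5, 5, 9, 9, 9, 14, 30, 34
The 2 values of 5 occupy positions 1–2 → average rank (1+2)/2 = 1.5.
The 3 values of 9 occupy positions 3–5 → average rank 4.
Site 1 values → pooled ranks: 14→6, 9→4, 9→4, 9→4
Mean rank = (6 + 4 + 4 + 4) / 4 = 4.50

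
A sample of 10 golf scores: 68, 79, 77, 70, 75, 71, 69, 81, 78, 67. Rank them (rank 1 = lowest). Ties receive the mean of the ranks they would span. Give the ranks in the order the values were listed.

Sorted (ascending): 67, 68, 69, 70, 71, 75, 77, 78, 79, 81
No ties — each value takes its position as its rank.

2, 9, 7, 4, 6, 5, 3, 10, 8, 1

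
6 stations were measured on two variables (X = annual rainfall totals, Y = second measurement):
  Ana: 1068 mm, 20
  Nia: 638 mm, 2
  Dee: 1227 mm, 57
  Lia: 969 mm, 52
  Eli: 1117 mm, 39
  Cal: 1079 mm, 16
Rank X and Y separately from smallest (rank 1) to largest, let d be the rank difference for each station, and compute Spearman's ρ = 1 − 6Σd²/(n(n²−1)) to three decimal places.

0.600

Ranks of variable 1: 3, 1, 6, 2, 5, 4
Ranks of variable 2: 3, 1, 6, 5, 4, 2
d = r₁ − r₂: 0, 0, 0, -3, 1, 2
d²: 0, 0, 0, 9, 1, 4; Σd² = 14
ρ = 1 − 6·14/(6·35) = 1 − 84/210 = 0.600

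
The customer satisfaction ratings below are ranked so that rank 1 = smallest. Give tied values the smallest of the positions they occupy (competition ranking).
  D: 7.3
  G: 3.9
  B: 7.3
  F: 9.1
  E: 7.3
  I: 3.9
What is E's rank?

3

Sorted (ascending): 3.9, 3.9, 7.3, 7.3, 7.3, 9.1
The 2 values of 3.9 occupy positions 1–2 → each gets rank 1.
The 3 values of 7.3 occupy positions 3–5 → each gets rank 3.
E has value 7.3 → rank 3.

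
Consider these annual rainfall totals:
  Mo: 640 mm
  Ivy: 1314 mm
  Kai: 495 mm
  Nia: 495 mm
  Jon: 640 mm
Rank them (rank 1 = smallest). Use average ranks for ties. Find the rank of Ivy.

5

Sorted (ascending): 495, 495, 640, 640, 1314
The 2 values of 495 occupy positions 1–2 → average rank (1+2)/2 = 1.5.
The 2 values of 640 occupy positions 3–4 → average rank (3+4)/2 = 3.5.
Ivy has value 1314 mm → rank 5.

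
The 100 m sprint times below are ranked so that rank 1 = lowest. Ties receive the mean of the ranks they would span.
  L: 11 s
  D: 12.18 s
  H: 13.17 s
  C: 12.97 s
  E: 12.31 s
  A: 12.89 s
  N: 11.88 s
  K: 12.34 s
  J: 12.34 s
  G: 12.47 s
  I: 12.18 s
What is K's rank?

Sorted (ascending): 11, 11.88, 12.18, 12.18, 12.31, 12.34, 12.34, 12.47, 12.89, 12.97, 13.17
The 2 values of 12.18 occupy positions 3–4 → average rank (3+4)/2 = 3.5.
The 2 values of 12.34 occupy positions 6–7 → average rank (6+7)/2 = 6.5.
K has value 12.34 s → rank 6.5.

6.5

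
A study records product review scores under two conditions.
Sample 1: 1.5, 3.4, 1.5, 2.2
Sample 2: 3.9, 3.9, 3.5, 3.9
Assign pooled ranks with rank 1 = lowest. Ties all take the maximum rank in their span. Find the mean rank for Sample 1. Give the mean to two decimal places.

Sorted (ascending): 1.5, 1.5, 2.2, 3.4, 3.5, 3.9, 3.9, 3.9
The 2 values of 1.5 occupy positions 1–2 → each gets rank 2.
The 3 values of 3.9 occupy positions 6–8 → each gets rank 8.
Sample 1 values → pooled ranks: 1.5→2, 3.4→4, 1.5→2, 2.2→3
Mean rank = (2 + 4 + 2 + 3) / 4 = 2.75

2.75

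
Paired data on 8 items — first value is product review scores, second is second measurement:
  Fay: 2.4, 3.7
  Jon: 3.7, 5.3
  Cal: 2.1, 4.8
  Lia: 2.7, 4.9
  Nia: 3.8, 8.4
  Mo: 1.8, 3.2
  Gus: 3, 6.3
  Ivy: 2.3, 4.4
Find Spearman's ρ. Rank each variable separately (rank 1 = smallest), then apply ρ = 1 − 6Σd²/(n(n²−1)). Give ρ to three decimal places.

Ranks of variable 1: 4, 7, 2, 5, 8, 1, 6, 3
Ranks of variable 2: 2, 6, 4, 5, 8, 1, 7, 3
d = r₁ − r₂: 2, 1, -2, 0, 0, 0, -1, 0
d²: 4, 1, 4, 0, 0, 0, 1, 0; Σd² = 10
ρ = 1 − 6·10/(8·63) = 1 − 60/504 = 0.881

0.881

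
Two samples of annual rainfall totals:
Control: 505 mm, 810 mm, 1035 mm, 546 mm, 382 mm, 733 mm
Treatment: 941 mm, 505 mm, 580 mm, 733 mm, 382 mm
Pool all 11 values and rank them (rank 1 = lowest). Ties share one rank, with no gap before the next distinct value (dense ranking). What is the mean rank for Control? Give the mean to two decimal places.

Sorted (ascending): 382, 382, 505, 505, 546, 580, 733, 733, 810, 941, 1035
The 2 values of 382 share dense rank 1.
The 2 values of 505 share dense rank 2.
The 2 values of 733 share dense rank 5.
Remaining distinct values take the next consecutive integers.
Control values → pooled ranks: 505→2, 810→6, 1035→8, 546→3, 382→1, 733→5
Mean rank = (2 + 6 + 8 + 3 + 1 + 5) / 6 = 4.17

4.17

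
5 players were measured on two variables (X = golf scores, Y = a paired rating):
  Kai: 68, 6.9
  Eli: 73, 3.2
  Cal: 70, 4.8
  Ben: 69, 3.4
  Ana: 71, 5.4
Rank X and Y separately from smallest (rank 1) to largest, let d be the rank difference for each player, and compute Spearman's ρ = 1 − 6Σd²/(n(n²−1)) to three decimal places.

Ranks of variable 1: 1, 5, 3, 2, 4
Ranks of variable 2: 5, 1, 3, 2, 4
d = r₁ − r₂: -4, 4, 0, 0, 0
d²: 16, 16, 0, 0, 0; Σd² = 32
ρ = 1 − 6·32/(5·24) = 1 − 192/120 = -0.600

-0.600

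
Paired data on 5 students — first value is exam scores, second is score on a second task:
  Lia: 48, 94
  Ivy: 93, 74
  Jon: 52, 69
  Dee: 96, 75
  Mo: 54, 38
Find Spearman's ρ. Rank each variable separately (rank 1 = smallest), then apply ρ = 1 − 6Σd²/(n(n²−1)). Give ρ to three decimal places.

-0.100

Ranks of variable 1: 1, 4, 2, 5, 3
Ranks of variable 2: 5, 3, 2, 4, 1
d = r₁ − r₂: -4, 1, 0, 1, 2
d²: 16, 1, 0, 1, 4; Σd² = 22
ρ = 1 − 6·22/(5·24) = 1 − 132/120 = -0.100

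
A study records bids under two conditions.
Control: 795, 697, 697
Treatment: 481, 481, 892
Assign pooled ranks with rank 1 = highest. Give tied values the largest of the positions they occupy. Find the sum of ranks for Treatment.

Sorted (descending): 892, 795, 697, 697, 481, 481
The 2 values of 697 occupy positions 3–4 → each gets rank 4.
The 2 values of 481 occupy positions 5–6 → each gets rank 6.
Treatment values → pooled ranks: 481→6, 481→6, 892→1
Rank sum = 6 + 6 + 1 = 13

13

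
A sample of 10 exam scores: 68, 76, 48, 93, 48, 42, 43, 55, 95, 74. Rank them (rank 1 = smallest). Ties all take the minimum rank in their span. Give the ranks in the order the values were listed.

Sorted (ascending): 42, 43, 48, 48, 55, 68, 74, 76, 93, 95
The 2 values of 48 occupy positions 3–4 → each gets rank 3.

6, 8, 3, 9, 3, 1, 2, 5, 10, 7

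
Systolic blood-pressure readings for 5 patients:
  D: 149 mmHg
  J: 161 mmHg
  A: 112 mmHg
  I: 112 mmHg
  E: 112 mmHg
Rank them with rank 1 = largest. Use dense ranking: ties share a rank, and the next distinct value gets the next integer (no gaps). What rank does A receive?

Sorted (descending): 161, 149, 112, 112, 112
The 3 values of 112 share dense rank 3.
Remaining distinct values take the next consecutive integers.
A has value 112 mmHg → rank 3.

3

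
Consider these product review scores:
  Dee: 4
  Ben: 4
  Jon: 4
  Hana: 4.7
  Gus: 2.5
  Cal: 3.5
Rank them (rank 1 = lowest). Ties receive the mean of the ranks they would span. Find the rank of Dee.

Sorted (ascending): 2.5, 3.5, 4, 4, 4, 4.7
The 3 values of 4 occupy positions 3–5 → average rank 4.
Dee has value 4 → rank 4.

4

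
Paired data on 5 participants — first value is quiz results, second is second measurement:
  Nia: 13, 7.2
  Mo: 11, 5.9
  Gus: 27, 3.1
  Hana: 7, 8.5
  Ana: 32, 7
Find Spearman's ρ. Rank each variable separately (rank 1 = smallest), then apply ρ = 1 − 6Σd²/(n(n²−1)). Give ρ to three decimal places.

Ranks of variable 1: 3, 2, 4, 1, 5
Ranks of variable 2: 4, 2, 1, 5, 3
d = r₁ − r₂: -1, 0, 3, -4, 2
d²: 1, 0, 9, 16, 4; Σd² = 30
ρ = 1 − 6·30/(5·24) = 1 − 180/120 = -0.500

-0.500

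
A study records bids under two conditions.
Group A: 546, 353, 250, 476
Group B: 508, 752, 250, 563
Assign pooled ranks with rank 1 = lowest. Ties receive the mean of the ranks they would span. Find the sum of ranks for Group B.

Sorted (ascending): 250, 250, 353, 476, 508, 546, 563, 752
The 2 values of 250 occupy positions 1–2 → average rank (1+2)/2 = 1.5.
Group B values → pooled ranks: 508→5, 752→8, 250→1.5, 563→7
Rank sum = 5 + 8 + 1.5 + 7 = 21.5

21.5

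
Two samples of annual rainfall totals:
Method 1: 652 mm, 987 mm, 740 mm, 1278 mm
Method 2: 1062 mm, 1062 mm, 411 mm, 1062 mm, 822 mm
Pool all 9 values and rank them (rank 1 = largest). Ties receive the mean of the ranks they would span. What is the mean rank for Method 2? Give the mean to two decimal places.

Sorted (descending): 1278, 1062, 1062, 1062, 987, 822, 740, 652, 411
The 3 values of 1062 occupy positions 2–4 → average rank 3.
Method 2 values → pooled ranks: 1062→3, 1062→3, 411→9, 1062→3, 822→6
Mean rank = (3 + 3 + 9 + 3 + 6) / 5 = 4.80

4.80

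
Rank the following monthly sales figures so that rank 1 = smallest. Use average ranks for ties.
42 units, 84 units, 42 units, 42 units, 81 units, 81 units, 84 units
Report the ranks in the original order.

2, 6.5, 2, 2, 4.5, 4.5, 6.5

Sorted (ascending): 42, 42, 42, 81, 81, 84, 84
The 3 values of 42 occupy positions 1–3 → average rank 2.
The 2 values of 81 occupy positions 4–5 → average rank (4+5)/2 = 4.5.
The 2 values of 84 occupy positions 6–7 → average rank (6+7)/2 = 6.5.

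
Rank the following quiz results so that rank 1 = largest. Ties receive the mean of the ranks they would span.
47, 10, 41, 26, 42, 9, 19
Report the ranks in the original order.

Sorted (descending): 47, 42, 41, 26, 19, 10, 9
No ties — each value takes its position as its rank.

1, 6, 3, 4, 2, 7, 5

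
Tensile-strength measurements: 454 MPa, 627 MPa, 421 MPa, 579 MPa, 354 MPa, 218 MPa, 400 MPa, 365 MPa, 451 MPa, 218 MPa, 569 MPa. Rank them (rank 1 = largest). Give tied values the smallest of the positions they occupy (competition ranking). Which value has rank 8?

Sorted (descending): 627, 579, 569, 454, 451, 421, 400, 365, 354, 218, 218
The 2 values of 218 occupy positions 10–11 → each gets rank 10.
Rank 8 → value 365.

365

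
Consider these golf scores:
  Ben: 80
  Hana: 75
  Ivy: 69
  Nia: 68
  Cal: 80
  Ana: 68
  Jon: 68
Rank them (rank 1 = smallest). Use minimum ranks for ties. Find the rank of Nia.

1

Sorted (ascending): 68, 68, 68, 69, 75, 80, 80
The 3 values of 68 occupy positions 1–3 → each gets rank 1.
The 2 values of 80 occupy positions 6–7 → each gets rank 6.
Nia has value 68 → rank 1.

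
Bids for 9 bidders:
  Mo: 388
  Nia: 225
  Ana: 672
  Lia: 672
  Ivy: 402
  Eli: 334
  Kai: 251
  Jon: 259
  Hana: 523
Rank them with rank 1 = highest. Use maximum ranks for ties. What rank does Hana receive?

3

Sorted (descending): 672, 672, 523, 402, 388, 334, 259, 251, 225
The 2 values of 672 occupy positions 1–2 → each gets rank 2.
Hana has value 523 → rank 3.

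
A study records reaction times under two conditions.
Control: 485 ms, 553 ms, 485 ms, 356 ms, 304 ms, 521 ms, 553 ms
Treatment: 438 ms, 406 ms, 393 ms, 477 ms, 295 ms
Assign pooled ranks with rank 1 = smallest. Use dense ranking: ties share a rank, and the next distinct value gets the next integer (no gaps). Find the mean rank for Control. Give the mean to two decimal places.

7.14

Sorted (ascending): 295, 304, 356, 393, 406, 438, 477, 485, 485, 521, 553, 553
The 2 values of 485 share dense rank 8.
The 2 values of 553 share dense rank 10.
Remaining distinct values take the next consecutive integers.
Control values → pooled ranks: 485→8, 553→10, 485→8, 356→3, 304→2, 521→9, 553→10
Mean rank = (8 + 10 + 8 + 3 + 2 + 9 + 10) / 7 = 7.14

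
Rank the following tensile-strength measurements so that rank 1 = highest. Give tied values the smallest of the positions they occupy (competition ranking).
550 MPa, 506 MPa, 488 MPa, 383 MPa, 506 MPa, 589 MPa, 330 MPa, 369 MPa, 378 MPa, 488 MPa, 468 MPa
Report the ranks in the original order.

2, 3, 5, 8, 3, 1, 11, 10, 9, 5, 7

Sorted (descending): 589, 550, 506, 506, 488, 488, 468, 383, 378, 369, 330
The 2 values of 506 occupy positions 3–4 → each gets rank 3.
The 2 values of 488 occupy positions 5–6 → each gets rank 5.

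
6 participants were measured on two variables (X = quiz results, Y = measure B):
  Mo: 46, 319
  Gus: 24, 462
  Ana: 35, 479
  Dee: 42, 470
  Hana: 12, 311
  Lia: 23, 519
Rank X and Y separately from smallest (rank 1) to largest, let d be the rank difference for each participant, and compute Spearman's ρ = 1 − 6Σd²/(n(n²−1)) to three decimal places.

0.029

Ranks of variable 1: 6, 3, 4, 5, 1, 2
Ranks of variable 2: 2, 3, 5, 4, 1, 6
d = r₁ − r₂: 4, 0, -1, 1, 0, -4
d²: 16, 0, 1, 1, 0, 16; Σd² = 34
ρ = 1 − 6·34/(6·35) = 1 − 204/210 = 0.029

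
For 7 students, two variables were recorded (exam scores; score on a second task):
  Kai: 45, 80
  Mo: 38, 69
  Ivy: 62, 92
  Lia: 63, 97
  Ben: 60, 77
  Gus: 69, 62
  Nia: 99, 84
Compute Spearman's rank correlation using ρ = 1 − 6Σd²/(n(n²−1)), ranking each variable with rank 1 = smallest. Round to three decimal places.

0.250

Ranks of variable 1: 2, 1, 4, 5, 3, 6, 7
Ranks of variable 2: 4, 2, 6, 7, 3, 1, 5
d = r₁ − r₂: -2, -1, -2, -2, 0, 5, 2
d²: 4, 1, 4, 4, 0, 25, 4; Σd² = 42
ρ = 1 − 6·42/(7·48) = 1 − 252/336 = 0.250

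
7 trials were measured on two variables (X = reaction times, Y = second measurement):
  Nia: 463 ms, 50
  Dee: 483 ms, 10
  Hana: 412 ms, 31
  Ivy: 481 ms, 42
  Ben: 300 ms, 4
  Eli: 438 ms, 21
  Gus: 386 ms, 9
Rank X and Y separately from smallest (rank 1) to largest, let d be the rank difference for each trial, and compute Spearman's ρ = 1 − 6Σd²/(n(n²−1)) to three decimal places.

Ranks of variable 1: 5, 7, 3, 6, 1, 4, 2
Ranks of variable 2: 7, 3, 5, 6, 1, 4, 2
d = r₁ − r₂: -2, 4, -2, 0, 0, 0, 0
d²: 4, 16, 4, 0, 0, 0, 0; Σd² = 24
ρ = 1 − 6·24/(7·48) = 1 − 144/336 = 0.571

0.571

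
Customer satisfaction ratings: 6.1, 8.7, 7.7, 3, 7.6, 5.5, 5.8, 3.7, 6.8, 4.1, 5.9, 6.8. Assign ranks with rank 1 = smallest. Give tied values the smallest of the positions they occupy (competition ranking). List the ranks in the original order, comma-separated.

Sorted (ascending): 3, 3.7, 4.1, 5.5, 5.8, 5.9, 6.1, 6.8, 6.8, 7.6, 7.7, 8.7
The 2 values of 6.8 occupy positions 8–9 → each gets rank 8.

7, 12, 11, 1, 10, 4, 5, 2, 8, 3, 6, 8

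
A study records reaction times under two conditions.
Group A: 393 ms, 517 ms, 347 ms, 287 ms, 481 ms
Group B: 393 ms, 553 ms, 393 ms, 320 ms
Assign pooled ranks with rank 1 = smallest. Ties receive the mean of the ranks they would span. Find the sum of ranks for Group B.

21

Sorted (ascending): 287, 320, 347, 393, 393, 393, 481, 517, 553
The 3 values of 393 occupy positions 4–6 → average rank 5.
Group B values → pooled ranks: 393→5, 553→9, 393→5, 320→2
Rank sum = 5 + 9 + 5 + 2 = 21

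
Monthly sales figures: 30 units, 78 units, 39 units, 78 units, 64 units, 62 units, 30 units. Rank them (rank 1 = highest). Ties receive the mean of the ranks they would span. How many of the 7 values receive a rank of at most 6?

5

Sorted (descending): 78, 78, 64, 62, 39, 30, 30
The 2 values of 78 occupy positions 1–2 → average rank (1+2)/2 = 1.5.
The 2 values of 30 occupy positions 6–7 → average rank (6+7)/2 = 6.5.
Ranks ≤ 6: {1.5, 1.5, 3, 4, 5} → 5 values.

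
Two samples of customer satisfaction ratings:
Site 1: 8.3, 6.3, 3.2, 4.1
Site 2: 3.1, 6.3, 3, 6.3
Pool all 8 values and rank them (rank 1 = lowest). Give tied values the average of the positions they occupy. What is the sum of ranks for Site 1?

Sorted (ascending): 3, 3.1, 3.2, 4.1, 6.3, 6.3, 6.3, 8.3
The 3 values of 6.3 occupy positions 5–7 → average rank 6.
Site 1 values → pooled ranks: 8.3→8, 6.3→6, 3.2→3, 4.1→4
Rank sum = 8 + 6 + 3 + 4 = 21

21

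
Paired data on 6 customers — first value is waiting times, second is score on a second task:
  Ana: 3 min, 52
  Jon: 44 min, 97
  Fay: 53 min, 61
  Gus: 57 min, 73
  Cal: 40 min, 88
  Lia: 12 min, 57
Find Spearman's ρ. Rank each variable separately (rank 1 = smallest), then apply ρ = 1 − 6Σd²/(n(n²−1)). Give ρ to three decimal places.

Ranks of variable 1: 1, 4, 5, 6, 3, 2
Ranks of variable 2: 1, 6, 3, 4, 5, 2
d = r₁ − r₂: 0, -2, 2, 2, -2, 0
d²: 0, 4, 4, 4, 4, 0; Σd² = 16
ρ = 1 − 6·16/(6·35) = 1 − 96/210 = 0.543

0.543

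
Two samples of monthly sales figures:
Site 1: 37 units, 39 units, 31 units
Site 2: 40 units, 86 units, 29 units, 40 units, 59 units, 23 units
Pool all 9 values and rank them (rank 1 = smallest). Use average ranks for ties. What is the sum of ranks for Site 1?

Sorted (ascending): 23, 29, 31, 37, 39, 40, 40, 59, 86
The 2 values of 40 occupy positions 6–7 → average rank (6+7)/2 = 6.5.
Site 1 values → pooled ranks: 37→4, 39→5, 31→3
Rank sum = 4 + 5 + 3 = 12

12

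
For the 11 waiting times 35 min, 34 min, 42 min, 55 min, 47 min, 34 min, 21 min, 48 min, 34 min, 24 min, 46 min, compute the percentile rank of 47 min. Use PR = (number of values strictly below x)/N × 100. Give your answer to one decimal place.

72.7

N = 11.
Strictly below 47: 8. Equal to 47: 1.
PR = 8/11 × 100 = 72.7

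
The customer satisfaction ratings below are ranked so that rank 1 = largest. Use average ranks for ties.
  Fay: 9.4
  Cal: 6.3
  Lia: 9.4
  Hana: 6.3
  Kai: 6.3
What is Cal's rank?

4

Sorted (descending): 9.4, 9.4, 6.3, 6.3, 6.3
The 2 values of 9.4 occupy positions 1–2 → average rank (1+2)/2 = 1.5.
The 3 values of 6.3 occupy positions 3–5 → average rank 4.
Cal has value 6.3 → rank 4.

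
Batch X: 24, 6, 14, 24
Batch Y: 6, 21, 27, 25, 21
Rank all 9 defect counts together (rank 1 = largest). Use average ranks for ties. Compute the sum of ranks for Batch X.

22.5

Sorted (descending): 27, 25, 24, 24, 21, 21, 14, 6, 6
The 2 values of 24 occupy positions 3–4 → average rank (3+4)/2 = 3.5.
The 2 values of 21 occupy positions 5–6 → average rank (5+6)/2 = 5.5.
The 2 values of 6 occupy positions 8–9 → average rank (8+9)/2 = 8.5.
Batch X values → pooled ranks: 24→3.5, 6→8.5, 14→7, 24→3.5
Rank sum = 3.5 + 8.5 + 7 + 3.5 = 22.5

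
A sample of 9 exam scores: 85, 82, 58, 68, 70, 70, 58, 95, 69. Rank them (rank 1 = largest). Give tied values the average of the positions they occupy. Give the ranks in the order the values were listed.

2, 3, 8.5, 7, 4.5, 4.5, 8.5, 1, 6

Sorted (descending): 95, 85, 82, 70, 70, 69, 68, 58, 58
The 2 values of 70 occupy positions 4–5 → average rank (4+5)/2 = 4.5.
The 2 values of 58 occupy positions 8–9 → average rank (8+9)/2 = 8.5.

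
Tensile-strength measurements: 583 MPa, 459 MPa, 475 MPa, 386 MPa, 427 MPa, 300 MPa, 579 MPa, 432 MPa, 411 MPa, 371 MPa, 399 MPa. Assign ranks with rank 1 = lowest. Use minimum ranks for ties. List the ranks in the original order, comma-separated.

Sorted (ascending): 300, 371, 386, 399, 411, 427, 432, 459, 475, 579, 583
No ties — each value takes its position as its rank.

11, 8, 9, 3, 6, 1, 10, 7, 5, 2, 4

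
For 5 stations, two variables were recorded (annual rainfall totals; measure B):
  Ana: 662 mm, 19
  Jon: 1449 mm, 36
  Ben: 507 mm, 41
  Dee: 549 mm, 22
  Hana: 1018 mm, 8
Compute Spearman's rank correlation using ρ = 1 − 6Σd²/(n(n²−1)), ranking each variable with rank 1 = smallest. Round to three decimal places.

-0.400

Ranks of variable 1: 3, 5, 1, 2, 4
Ranks of variable 2: 2, 4, 5, 3, 1
d = r₁ − r₂: 1, 1, -4, -1, 3
d²: 1, 1, 16, 1, 9; Σd² = 28
ρ = 1 − 6·28/(5·24) = 1 − 168/120 = -0.400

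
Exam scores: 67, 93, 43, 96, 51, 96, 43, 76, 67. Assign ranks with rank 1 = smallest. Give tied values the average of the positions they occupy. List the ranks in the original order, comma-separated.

4.5, 7, 1.5, 8.5, 3, 8.5, 1.5, 6, 4.5

Sorted (ascending): 43, 43, 51, 67, 67, 76, 93, 96, 96
The 2 values of 43 occupy positions 1–2 → average rank (1+2)/2 = 1.5.
The 2 values of 67 occupy positions 4–5 → average rank (4+5)/2 = 4.5.
The 2 values of 96 occupy positions 8–9 → average rank (8+9)/2 = 8.5.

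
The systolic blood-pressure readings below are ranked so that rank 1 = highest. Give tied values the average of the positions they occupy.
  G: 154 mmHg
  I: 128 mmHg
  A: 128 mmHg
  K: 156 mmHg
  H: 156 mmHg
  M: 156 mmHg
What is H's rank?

Sorted (descending): 156, 156, 156, 154, 128, 128
The 3 values of 156 occupy positions 1–3 → average rank 2.
The 2 values of 128 occupy positions 5–6 → average rank (5+6)/2 = 5.5.
H has value 156 mmHg → rank 2.

2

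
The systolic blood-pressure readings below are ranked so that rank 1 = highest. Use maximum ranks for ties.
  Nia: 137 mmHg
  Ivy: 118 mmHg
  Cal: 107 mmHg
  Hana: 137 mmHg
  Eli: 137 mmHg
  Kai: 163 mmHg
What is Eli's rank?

Sorted (descending): 163, 137, 137, 137, 118, 107
The 3 values of 137 occupy positions 2–4 → each gets rank 4.
Eli has value 137 mmHg → rank 4.

4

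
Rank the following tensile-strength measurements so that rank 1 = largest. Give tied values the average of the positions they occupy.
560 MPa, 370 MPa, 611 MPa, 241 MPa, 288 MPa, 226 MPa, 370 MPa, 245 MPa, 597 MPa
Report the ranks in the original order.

Sorted (descending): 611, 597, 560, 370, 370, 288, 245, 241, 226
The 2 values of 370 occupy positions 4–5 → average rank (4+5)/2 = 4.5.

3, 4.5, 1, 8, 6, 9, 4.5, 7, 2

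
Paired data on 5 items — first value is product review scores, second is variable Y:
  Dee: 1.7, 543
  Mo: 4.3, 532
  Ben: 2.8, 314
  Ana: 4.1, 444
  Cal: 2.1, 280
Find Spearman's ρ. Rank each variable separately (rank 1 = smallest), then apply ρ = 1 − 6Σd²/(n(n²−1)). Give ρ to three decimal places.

0.000

Ranks of variable 1: 1, 5, 3, 4, 2
Ranks of variable 2: 5, 4, 2, 3, 1
d = r₁ − r₂: -4, 1, 1, 1, 1
d²: 16, 1, 1, 1, 1; Σd² = 20
ρ = 1 − 6·20/(5·24) = 1 − 120/120 = 0.000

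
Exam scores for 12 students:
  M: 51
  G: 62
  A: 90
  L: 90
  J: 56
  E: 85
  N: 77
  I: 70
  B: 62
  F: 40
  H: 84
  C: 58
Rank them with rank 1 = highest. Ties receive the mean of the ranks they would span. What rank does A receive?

Sorted (descending): 90, 90, 85, 84, 77, 70, 62, 62, 58, 56, 51, 40
The 2 values of 90 occupy positions 1–2 → average rank (1+2)/2 = 1.5.
The 2 values of 62 occupy positions 7–8 → average rank (7+8)/2 = 7.5.
A has value 90 → rank 1.5.

1.5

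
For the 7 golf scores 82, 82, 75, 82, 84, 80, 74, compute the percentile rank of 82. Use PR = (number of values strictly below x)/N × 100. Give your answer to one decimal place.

42.9

N = 7.
Strictly below 82: 3. Equal to 82: 3.
PR = 3/7 × 100 = 42.9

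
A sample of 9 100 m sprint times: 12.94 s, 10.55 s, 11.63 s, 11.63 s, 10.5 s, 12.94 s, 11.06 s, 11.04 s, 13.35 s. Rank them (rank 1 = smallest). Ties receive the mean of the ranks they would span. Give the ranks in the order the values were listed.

Sorted (ascending): 10.5, 10.55, 11.04, 11.06, 11.63, 11.63, 12.94, 12.94, 13.35
The 2 values of 11.63 occupy positions 5–6 → average rank (5+6)/2 = 5.5.
The 2 values of 12.94 occupy positions 7–8 → average rank (7+8)/2 = 7.5.

7.5, 2, 5.5, 5.5, 1, 7.5, 4, 3, 9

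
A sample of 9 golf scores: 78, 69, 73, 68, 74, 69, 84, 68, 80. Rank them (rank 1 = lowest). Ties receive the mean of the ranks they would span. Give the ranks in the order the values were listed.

7, 3.5, 5, 1.5, 6, 3.5, 9, 1.5, 8

Sorted (ascending): 68, 68, 69, 69, 73, 74, 78, 80, 84
The 2 values of 68 occupy positions 1–2 → average rank (1+2)/2 = 1.5.
The 2 values of 69 occupy positions 3–4 → average rank (3+4)/2 = 3.5.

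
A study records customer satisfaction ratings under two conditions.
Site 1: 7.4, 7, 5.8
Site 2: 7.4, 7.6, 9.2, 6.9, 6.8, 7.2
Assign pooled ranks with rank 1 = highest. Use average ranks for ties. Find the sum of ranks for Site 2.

Sorted (descending): 9.2, 7.6, 7.4, 7.4, 7.2, 7, 6.9, 6.8, 5.8
The 2 values of 7.4 occupy positions 3–4 → average rank (3+4)/2 = 3.5.
Site 2 values → pooled ranks: 7.4→3.5, 7.6→2, 9.2→1, 6.9→7, 6.8→8, 7.2→5
Rank sum = 3.5 + 2 + 1 + 7 + 8 + 5 = 26.5

26.5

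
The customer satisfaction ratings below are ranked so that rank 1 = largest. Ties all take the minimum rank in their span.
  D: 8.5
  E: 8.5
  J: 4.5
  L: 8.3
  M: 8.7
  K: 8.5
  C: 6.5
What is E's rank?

Sorted (descending): 8.7, 8.5, 8.5, 8.5, 8.3, 6.5, 4.5
The 3 values of 8.5 occupy positions 2–4 → each gets rank 2.
E has value 8.5 → rank 2.

2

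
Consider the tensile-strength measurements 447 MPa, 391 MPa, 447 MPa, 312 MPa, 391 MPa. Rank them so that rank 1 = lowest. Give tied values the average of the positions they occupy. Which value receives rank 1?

312

Sorted (ascending): 312, 391, 391, 447, 447
The 2 values of 391 occupy positions 2–3 → average rank (2+3)/2 = 2.5.
The 2 values of 447 occupy positions 4–5 → average rank (4+5)/2 = 4.5.
Rank 1 → value 312.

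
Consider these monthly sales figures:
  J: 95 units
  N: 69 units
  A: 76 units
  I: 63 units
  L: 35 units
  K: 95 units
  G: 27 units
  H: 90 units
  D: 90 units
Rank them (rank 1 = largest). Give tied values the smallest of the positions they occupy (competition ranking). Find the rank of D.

3

Sorted (descending): 95, 95, 90, 90, 76, 69, 63, 35, 27
The 2 values of 95 occupy positions 1–2 → each gets rank 1.
The 2 values of 90 occupy positions 3–4 → each gets rank 3.
D has value 90 units → rank 3.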